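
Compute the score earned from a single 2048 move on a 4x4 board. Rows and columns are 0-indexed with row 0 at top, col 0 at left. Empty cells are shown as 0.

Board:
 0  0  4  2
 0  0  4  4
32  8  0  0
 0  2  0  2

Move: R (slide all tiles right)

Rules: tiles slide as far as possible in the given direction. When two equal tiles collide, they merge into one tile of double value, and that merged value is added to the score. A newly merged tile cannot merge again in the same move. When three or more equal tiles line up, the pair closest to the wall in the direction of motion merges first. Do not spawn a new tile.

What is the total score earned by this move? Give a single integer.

Slide right:
row 0: [0, 0, 4, 2] -> [0, 0, 4, 2]  score +0 (running 0)
row 1: [0, 0, 4, 4] -> [0, 0, 0, 8]  score +8 (running 8)
row 2: [32, 8, 0, 0] -> [0, 0, 32, 8]  score +0 (running 8)
row 3: [0, 2, 0, 2] -> [0, 0, 0, 4]  score +4 (running 12)
Board after move:
 0  0  4  2
 0  0  0  8
 0  0 32  8
 0  0  0  4

Answer: 12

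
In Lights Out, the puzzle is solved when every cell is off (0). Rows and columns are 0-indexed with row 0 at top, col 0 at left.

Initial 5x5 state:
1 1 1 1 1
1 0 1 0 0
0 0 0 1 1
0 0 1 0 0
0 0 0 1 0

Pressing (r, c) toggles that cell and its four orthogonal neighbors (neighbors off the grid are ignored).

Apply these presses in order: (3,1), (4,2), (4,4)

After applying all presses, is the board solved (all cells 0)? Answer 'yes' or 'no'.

Answer: no

Derivation:
After press 1 at (3,1):
1 1 1 1 1
1 0 1 0 0
0 1 0 1 1
1 1 0 0 0
0 1 0 1 0

After press 2 at (4,2):
1 1 1 1 1
1 0 1 0 0
0 1 0 1 1
1 1 1 0 0
0 0 1 0 0

After press 3 at (4,4):
1 1 1 1 1
1 0 1 0 0
0 1 0 1 1
1 1 1 0 1
0 0 1 1 1

Lights still on: 17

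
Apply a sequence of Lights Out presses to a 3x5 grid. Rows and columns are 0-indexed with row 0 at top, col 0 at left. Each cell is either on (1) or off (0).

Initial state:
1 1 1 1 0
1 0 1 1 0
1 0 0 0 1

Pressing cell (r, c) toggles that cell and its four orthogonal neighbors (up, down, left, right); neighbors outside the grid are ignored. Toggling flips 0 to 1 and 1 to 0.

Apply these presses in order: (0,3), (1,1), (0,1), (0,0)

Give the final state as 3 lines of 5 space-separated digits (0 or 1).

After press 1 at (0,3):
1 1 0 0 1
1 0 1 0 0
1 0 0 0 1

After press 2 at (1,1):
1 0 0 0 1
0 1 0 0 0
1 1 0 0 1

After press 3 at (0,1):
0 1 1 0 1
0 0 0 0 0
1 1 0 0 1

After press 4 at (0,0):
1 0 1 0 1
1 0 0 0 0
1 1 0 0 1

Answer: 1 0 1 0 1
1 0 0 0 0
1 1 0 0 1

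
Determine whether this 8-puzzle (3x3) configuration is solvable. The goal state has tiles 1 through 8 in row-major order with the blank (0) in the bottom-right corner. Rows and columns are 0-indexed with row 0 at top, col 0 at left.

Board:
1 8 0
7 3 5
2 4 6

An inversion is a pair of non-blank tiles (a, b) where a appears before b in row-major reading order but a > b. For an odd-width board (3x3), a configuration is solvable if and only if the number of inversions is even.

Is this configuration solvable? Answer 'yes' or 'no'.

Inversions (pairs i<j in row-major order where tile[i] > tile[j] > 0): 14
14 is even, so the puzzle is solvable.

Answer: yes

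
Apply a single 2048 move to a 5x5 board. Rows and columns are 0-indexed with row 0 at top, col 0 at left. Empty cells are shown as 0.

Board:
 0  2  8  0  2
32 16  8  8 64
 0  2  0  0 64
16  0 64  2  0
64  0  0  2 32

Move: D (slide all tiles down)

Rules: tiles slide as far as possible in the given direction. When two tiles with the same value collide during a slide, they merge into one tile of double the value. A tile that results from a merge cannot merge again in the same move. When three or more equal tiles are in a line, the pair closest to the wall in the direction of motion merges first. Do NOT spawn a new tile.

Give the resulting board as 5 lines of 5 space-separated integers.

Answer:   0   0   0   0   0
  0   0   0   0   0
 32   2   0   0   2
 16  16  16   8 128
 64   2  64   4  32

Derivation:
Slide down:
col 0: [0, 32, 0, 16, 64] -> [0, 0, 32, 16, 64]
col 1: [2, 16, 2, 0, 0] -> [0, 0, 2, 16, 2]
col 2: [8, 8, 0, 64, 0] -> [0, 0, 0, 16, 64]
col 3: [0, 8, 0, 2, 2] -> [0, 0, 0, 8, 4]
col 4: [2, 64, 64, 0, 32] -> [0, 0, 2, 128, 32]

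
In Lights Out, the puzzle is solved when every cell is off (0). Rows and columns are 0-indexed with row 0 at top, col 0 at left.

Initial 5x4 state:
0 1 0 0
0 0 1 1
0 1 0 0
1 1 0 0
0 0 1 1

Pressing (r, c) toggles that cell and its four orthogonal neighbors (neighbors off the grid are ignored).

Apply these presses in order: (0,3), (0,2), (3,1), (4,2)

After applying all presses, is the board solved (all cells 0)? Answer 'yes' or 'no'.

After press 1 at (0,3):
0 1 1 1
0 0 1 0
0 1 0 0
1 1 0 0
0 0 1 1

After press 2 at (0,2):
0 0 0 0
0 0 0 0
0 1 0 0
1 1 0 0
0 0 1 1

After press 3 at (3,1):
0 0 0 0
0 0 0 0
0 0 0 0
0 0 1 0
0 1 1 1

After press 4 at (4,2):
0 0 0 0
0 0 0 0
0 0 0 0
0 0 0 0
0 0 0 0

Lights still on: 0

Answer: yes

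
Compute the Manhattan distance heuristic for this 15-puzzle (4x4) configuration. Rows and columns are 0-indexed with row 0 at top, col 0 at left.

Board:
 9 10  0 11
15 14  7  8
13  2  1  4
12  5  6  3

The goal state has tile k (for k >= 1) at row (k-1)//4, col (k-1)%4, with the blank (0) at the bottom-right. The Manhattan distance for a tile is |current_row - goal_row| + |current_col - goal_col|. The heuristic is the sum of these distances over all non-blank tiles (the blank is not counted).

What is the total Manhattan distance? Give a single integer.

Tile 9: (0,0)->(2,0) = 2
Tile 10: (0,1)->(2,1) = 2
Tile 11: (0,3)->(2,2) = 3
Tile 15: (1,0)->(3,2) = 4
Tile 14: (1,1)->(3,1) = 2
Tile 7: (1,2)->(1,2) = 0
Tile 8: (1,3)->(1,3) = 0
Tile 13: (2,0)->(3,0) = 1
Tile 2: (2,1)->(0,1) = 2
Tile 1: (2,2)->(0,0) = 4
Tile 4: (2,3)->(0,3) = 2
Tile 12: (3,0)->(2,3) = 4
Tile 5: (3,1)->(1,0) = 3
Tile 6: (3,2)->(1,1) = 3
Tile 3: (3,3)->(0,2) = 4
Sum: 2 + 2 + 3 + 4 + 2 + 0 + 0 + 1 + 2 + 4 + 2 + 4 + 3 + 3 + 4 = 36

Answer: 36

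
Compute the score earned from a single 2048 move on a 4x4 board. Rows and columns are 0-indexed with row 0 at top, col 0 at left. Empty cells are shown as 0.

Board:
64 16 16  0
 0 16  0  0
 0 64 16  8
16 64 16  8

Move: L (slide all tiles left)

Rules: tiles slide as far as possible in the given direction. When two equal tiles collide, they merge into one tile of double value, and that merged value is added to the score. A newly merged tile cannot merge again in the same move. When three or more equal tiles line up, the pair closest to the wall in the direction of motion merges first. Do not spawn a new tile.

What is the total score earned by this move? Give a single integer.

Answer: 32

Derivation:
Slide left:
row 0: [64, 16, 16, 0] -> [64, 32, 0, 0]  score +32 (running 32)
row 1: [0, 16, 0, 0] -> [16, 0, 0, 0]  score +0 (running 32)
row 2: [0, 64, 16, 8] -> [64, 16, 8, 0]  score +0 (running 32)
row 3: [16, 64, 16, 8] -> [16, 64, 16, 8]  score +0 (running 32)
Board after move:
64 32  0  0
16  0  0  0
64 16  8  0
16 64 16  8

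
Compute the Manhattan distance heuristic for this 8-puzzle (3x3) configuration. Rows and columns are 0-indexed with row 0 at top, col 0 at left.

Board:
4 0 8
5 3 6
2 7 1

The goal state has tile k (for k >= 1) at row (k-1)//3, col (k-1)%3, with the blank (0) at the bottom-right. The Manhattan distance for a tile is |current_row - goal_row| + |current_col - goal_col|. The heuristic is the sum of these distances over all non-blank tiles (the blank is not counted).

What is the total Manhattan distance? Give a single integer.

Tile 4: at (0,0), goal (1,0), distance |0-1|+|0-0| = 1
Tile 8: at (0,2), goal (2,1), distance |0-2|+|2-1| = 3
Tile 5: at (1,0), goal (1,1), distance |1-1|+|0-1| = 1
Tile 3: at (1,1), goal (0,2), distance |1-0|+|1-2| = 2
Tile 6: at (1,2), goal (1,2), distance |1-1|+|2-2| = 0
Tile 2: at (2,0), goal (0,1), distance |2-0|+|0-1| = 3
Tile 7: at (2,1), goal (2,0), distance |2-2|+|1-0| = 1
Tile 1: at (2,2), goal (0,0), distance |2-0|+|2-0| = 4
Sum: 1 + 3 + 1 + 2 + 0 + 3 + 1 + 4 = 15

Answer: 15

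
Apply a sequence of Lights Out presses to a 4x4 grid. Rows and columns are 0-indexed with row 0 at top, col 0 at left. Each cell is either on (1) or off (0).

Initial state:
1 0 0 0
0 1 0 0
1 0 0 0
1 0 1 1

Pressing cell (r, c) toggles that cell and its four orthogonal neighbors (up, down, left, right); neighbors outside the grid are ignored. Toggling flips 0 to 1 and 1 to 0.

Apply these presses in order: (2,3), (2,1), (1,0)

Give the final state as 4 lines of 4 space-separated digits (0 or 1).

Answer: 0 0 0 0
1 1 0 1
1 1 0 1
1 1 1 0

Derivation:
After press 1 at (2,3):
1 0 0 0
0 1 0 1
1 0 1 1
1 0 1 0

After press 2 at (2,1):
1 0 0 0
0 0 0 1
0 1 0 1
1 1 1 0

After press 3 at (1,0):
0 0 0 0
1 1 0 1
1 1 0 1
1 1 1 0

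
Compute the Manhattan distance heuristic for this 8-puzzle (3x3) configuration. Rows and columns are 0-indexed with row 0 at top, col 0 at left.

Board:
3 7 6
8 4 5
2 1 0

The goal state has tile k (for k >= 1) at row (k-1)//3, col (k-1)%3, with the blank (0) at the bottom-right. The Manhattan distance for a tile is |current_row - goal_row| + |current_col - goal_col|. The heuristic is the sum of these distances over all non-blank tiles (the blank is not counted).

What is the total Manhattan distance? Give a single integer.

Tile 3: at (0,0), goal (0,2), distance |0-0|+|0-2| = 2
Tile 7: at (0,1), goal (2,0), distance |0-2|+|1-0| = 3
Tile 6: at (0,2), goal (1,2), distance |0-1|+|2-2| = 1
Tile 8: at (1,0), goal (2,1), distance |1-2|+|0-1| = 2
Tile 4: at (1,1), goal (1,0), distance |1-1|+|1-0| = 1
Tile 5: at (1,2), goal (1,1), distance |1-1|+|2-1| = 1
Tile 2: at (2,0), goal (0,1), distance |2-0|+|0-1| = 3
Tile 1: at (2,1), goal (0,0), distance |2-0|+|1-0| = 3
Sum: 2 + 3 + 1 + 2 + 1 + 1 + 3 + 3 = 16

Answer: 16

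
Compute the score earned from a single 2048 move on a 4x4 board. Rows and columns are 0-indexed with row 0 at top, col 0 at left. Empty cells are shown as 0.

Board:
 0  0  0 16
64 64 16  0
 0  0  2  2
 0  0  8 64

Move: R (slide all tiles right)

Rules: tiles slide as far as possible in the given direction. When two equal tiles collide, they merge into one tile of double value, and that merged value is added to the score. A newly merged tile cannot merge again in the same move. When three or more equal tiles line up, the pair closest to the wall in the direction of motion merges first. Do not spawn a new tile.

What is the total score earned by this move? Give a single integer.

Answer: 132

Derivation:
Slide right:
row 0: [0, 0, 0, 16] -> [0, 0, 0, 16]  score +0 (running 0)
row 1: [64, 64, 16, 0] -> [0, 0, 128, 16]  score +128 (running 128)
row 2: [0, 0, 2, 2] -> [0, 0, 0, 4]  score +4 (running 132)
row 3: [0, 0, 8, 64] -> [0, 0, 8, 64]  score +0 (running 132)
Board after move:
  0   0   0  16
  0   0 128  16
  0   0   0   4
  0   0   8  64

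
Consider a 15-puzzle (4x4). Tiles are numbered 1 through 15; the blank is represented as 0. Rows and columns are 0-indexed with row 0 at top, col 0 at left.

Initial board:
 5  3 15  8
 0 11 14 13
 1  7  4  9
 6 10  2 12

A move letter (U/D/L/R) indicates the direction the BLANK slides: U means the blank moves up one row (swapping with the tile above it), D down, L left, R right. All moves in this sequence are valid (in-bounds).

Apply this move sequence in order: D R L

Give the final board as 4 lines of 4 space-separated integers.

Answer:  5  3 15  8
 1 11 14 13
 0  7  4  9
 6 10  2 12

Derivation:
After move 1 (D):
 5  3 15  8
 1 11 14 13
 0  7  4  9
 6 10  2 12

After move 2 (R):
 5  3 15  8
 1 11 14 13
 7  0  4  9
 6 10  2 12

After move 3 (L):
 5  3 15  8
 1 11 14 13
 0  7  4  9
 6 10  2 12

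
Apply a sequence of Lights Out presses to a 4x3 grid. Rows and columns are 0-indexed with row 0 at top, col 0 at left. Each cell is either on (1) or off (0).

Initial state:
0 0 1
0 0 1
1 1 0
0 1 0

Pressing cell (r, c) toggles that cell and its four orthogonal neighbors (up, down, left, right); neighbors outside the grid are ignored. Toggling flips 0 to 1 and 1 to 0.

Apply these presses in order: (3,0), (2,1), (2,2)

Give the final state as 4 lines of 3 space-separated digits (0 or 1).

After press 1 at (3,0):
0 0 1
0 0 1
0 1 0
1 0 0

After press 2 at (2,1):
0 0 1
0 1 1
1 0 1
1 1 0

After press 3 at (2,2):
0 0 1
0 1 0
1 1 0
1 1 1

Answer: 0 0 1
0 1 0
1 1 0
1 1 1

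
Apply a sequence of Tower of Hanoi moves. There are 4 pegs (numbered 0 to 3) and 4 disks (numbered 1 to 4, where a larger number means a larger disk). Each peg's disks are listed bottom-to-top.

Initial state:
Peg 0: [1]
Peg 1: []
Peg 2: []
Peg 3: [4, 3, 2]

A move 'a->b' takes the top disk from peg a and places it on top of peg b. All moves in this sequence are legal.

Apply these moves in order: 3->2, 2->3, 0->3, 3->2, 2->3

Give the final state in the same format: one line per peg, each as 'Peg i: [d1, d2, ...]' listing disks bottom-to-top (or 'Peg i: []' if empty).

After move 1 (3->2):
Peg 0: [1]
Peg 1: []
Peg 2: [2]
Peg 3: [4, 3]

After move 2 (2->3):
Peg 0: [1]
Peg 1: []
Peg 2: []
Peg 3: [4, 3, 2]

After move 3 (0->3):
Peg 0: []
Peg 1: []
Peg 2: []
Peg 3: [4, 3, 2, 1]

After move 4 (3->2):
Peg 0: []
Peg 1: []
Peg 2: [1]
Peg 3: [4, 3, 2]

After move 5 (2->3):
Peg 0: []
Peg 1: []
Peg 2: []
Peg 3: [4, 3, 2, 1]

Answer: Peg 0: []
Peg 1: []
Peg 2: []
Peg 3: [4, 3, 2, 1]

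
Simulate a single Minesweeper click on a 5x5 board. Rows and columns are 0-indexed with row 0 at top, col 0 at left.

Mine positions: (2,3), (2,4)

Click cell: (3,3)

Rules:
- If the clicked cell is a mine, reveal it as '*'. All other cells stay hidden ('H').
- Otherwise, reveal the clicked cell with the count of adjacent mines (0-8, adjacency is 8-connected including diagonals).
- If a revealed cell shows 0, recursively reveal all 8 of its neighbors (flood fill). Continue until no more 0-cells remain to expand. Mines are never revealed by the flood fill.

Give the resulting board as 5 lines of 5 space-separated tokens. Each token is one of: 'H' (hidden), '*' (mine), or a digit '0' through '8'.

H H H H H
H H H H H
H H H H H
H H H 2 H
H H H H H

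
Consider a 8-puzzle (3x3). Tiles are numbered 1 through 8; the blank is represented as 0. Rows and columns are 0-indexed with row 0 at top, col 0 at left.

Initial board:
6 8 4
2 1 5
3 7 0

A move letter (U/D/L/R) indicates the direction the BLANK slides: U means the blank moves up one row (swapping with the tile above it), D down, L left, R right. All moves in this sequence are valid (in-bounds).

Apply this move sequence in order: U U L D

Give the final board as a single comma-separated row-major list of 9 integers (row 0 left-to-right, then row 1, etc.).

After move 1 (U):
6 8 4
2 1 0
3 7 5

After move 2 (U):
6 8 0
2 1 4
3 7 5

After move 3 (L):
6 0 8
2 1 4
3 7 5

After move 4 (D):
6 1 8
2 0 4
3 7 5

Answer: 6, 1, 8, 2, 0, 4, 3, 7, 5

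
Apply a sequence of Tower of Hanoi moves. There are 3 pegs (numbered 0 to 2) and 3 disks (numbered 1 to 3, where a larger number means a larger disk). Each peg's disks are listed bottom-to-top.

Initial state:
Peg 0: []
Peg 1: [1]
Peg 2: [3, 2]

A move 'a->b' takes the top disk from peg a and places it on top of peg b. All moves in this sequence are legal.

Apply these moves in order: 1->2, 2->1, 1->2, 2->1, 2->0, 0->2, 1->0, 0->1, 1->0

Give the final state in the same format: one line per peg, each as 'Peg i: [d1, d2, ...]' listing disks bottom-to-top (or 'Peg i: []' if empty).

After move 1 (1->2):
Peg 0: []
Peg 1: []
Peg 2: [3, 2, 1]

After move 2 (2->1):
Peg 0: []
Peg 1: [1]
Peg 2: [3, 2]

After move 3 (1->2):
Peg 0: []
Peg 1: []
Peg 2: [3, 2, 1]

After move 4 (2->1):
Peg 0: []
Peg 1: [1]
Peg 2: [3, 2]

After move 5 (2->0):
Peg 0: [2]
Peg 1: [1]
Peg 2: [3]

After move 6 (0->2):
Peg 0: []
Peg 1: [1]
Peg 2: [3, 2]

After move 7 (1->0):
Peg 0: [1]
Peg 1: []
Peg 2: [3, 2]

After move 8 (0->1):
Peg 0: []
Peg 1: [1]
Peg 2: [3, 2]

After move 9 (1->0):
Peg 0: [1]
Peg 1: []
Peg 2: [3, 2]

Answer: Peg 0: [1]
Peg 1: []
Peg 2: [3, 2]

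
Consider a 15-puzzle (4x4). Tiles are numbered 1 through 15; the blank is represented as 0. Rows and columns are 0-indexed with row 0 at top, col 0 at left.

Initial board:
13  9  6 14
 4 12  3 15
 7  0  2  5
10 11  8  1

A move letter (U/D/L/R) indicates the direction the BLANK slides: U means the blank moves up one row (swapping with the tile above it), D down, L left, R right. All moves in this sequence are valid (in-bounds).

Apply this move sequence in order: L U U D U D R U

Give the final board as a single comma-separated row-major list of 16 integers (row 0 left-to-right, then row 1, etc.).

After move 1 (L):
13  9  6 14
 4 12  3 15
 0  7  2  5
10 11  8  1

After move 2 (U):
13  9  6 14
 0 12  3 15
 4  7  2  5
10 11  8  1

After move 3 (U):
 0  9  6 14
13 12  3 15
 4  7  2  5
10 11  8  1

After move 4 (D):
13  9  6 14
 0 12  3 15
 4  7  2  5
10 11  8  1

After move 5 (U):
 0  9  6 14
13 12  3 15
 4  7  2  5
10 11  8  1

After move 6 (D):
13  9  6 14
 0 12  3 15
 4  7  2  5
10 11  8  1

After move 7 (R):
13  9  6 14
12  0  3 15
 4  7  2  5
10 11  8  1

After move 8 (U):
13  0  6 14
12  9  3 15
 4  7  2  5
10 11  8  1

Answer: 13, 0, 6, 14, 12, 9, 3, 15, 4, 7, 2, 5, 10, 11, 8, 1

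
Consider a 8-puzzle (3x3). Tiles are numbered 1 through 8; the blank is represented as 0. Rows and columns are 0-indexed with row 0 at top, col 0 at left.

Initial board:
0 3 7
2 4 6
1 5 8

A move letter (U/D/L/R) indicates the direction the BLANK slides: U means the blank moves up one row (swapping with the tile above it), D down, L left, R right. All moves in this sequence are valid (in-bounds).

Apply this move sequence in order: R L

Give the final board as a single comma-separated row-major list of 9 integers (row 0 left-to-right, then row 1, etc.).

After move 1 (R):
3 0 7
2 4 6
1 5 8

After move 2 (L):
0 3 7
2 4 6
1 5 8

Answer: 0, 3, 7, 2, 4, 6, 1, 5, 8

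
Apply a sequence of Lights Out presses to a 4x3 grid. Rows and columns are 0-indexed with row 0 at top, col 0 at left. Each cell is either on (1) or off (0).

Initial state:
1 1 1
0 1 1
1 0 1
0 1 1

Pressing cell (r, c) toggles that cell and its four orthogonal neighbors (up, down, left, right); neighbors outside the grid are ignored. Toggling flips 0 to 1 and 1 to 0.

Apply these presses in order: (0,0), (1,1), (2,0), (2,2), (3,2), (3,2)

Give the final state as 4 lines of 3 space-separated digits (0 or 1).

After press 1 at (0,0):
0 0 1
1 1 1
1 0 1
0 1 1

After press 2 at (1,1):
0 1 1
0 0 0
1 1 1
0 1 1

After press 3 at (2,0):
0 1 1
1 0 0
0 0 1
1 1 1

After press 4 at (2,2):
0 1 1
1 0 1
0 1 0
1 1 0

After press 5 at (3,2):
0 1 1
1 0 1
0 1 1
1 0 1

After press 6 at (3,2):
0 1 1
1 0 1
0 1 0
1 1 0

Answer: 0 1 1
1 0 1
0 1 0
1 1 0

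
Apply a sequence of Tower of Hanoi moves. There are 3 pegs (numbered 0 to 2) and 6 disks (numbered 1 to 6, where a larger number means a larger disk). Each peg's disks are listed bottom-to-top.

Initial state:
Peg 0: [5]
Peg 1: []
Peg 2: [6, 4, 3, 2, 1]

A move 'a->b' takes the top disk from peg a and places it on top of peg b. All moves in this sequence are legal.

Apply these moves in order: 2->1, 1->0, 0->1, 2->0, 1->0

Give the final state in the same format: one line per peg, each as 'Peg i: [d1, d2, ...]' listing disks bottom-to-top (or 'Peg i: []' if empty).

Answer: Peg 0: [5, 2, 1]
Peg 1: []
Peg 2: [6, 4, 3]

Derivation:
After move 1 (2->1):
Peg 0: [5]
Peg 1: [1]
Peg 2: [6, 4, 3, 2]

After move 2 (1->0):
Peg 0: [5, 1]
Peg 1: []
Peg 2: [6, 4, 3, 2]

After move 3 (0->1):
Peg 0: [5]
Peg 1: [1]
Peg 2: [6, 4, 3, 2]

After move 4 (2->0):
Peg 0: [5, 2]
Peg 1: [1]
Peg 2: [6, 4, 3]

After move 5 (1->0):
Peg 0: [5, 2, 1]
Peg 1: []
Peg 2: [6, 4, 3]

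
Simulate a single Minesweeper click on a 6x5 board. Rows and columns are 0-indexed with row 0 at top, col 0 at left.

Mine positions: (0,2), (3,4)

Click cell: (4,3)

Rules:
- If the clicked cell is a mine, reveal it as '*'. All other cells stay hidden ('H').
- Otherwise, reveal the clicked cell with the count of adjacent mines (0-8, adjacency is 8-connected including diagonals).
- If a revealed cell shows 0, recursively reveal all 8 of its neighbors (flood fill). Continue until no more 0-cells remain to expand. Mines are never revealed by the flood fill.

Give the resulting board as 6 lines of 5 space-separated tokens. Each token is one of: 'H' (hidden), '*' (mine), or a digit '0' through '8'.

H H H H H
H H H H H
H H H H H
H H H H H
H H H 1 H
H H H H H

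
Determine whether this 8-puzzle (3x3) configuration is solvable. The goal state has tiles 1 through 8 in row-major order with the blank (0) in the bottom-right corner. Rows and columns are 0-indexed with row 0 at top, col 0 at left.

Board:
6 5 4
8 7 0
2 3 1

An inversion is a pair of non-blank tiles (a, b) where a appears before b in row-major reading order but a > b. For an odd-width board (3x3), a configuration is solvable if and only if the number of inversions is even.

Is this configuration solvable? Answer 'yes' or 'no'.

Answer: no

Derivation:
Inversions (pairs i<j in row-major order where tile[i] > tile[j] > 0): 21
21 is odd, so the puzzle is not solvable.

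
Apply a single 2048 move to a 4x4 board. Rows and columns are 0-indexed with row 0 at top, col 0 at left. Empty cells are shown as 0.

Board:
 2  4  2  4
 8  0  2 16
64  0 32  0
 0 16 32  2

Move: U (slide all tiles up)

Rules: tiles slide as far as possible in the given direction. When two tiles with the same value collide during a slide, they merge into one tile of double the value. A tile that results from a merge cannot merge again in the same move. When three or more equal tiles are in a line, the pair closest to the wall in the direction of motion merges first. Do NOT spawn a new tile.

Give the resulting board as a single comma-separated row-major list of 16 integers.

Answer: 2, 4, 4, 4, 8, 16, 64, 16, 64, 0, 0, 2, 0, 0, 0, 0

Derivation:
Slide up:
col 0: [2, 8, 64, 0] -> [2, 8, 64, 0]
col 1: [4, 0, 0, 16] -> [4, 16, 0, 0]
col 2: [2, 2, 32, 32] -> [4, 64, 0, 0]
col 3: [4, 16, 0, 2] -> [4, 16, 2, 0]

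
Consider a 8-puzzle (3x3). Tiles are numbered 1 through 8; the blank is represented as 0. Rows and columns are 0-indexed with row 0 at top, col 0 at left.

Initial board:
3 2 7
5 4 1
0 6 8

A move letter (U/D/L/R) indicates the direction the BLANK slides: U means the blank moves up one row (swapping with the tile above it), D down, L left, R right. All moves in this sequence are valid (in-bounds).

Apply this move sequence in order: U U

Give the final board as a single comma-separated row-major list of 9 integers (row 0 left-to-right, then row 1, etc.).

After move 1 (U):
3 2 7
0 4 1
5 6 8

After move 2 (U):
0 2 7
3 4 1
5 6 8

Answer: 0, 2, 7, 3, 4, 1, 5, 6, 8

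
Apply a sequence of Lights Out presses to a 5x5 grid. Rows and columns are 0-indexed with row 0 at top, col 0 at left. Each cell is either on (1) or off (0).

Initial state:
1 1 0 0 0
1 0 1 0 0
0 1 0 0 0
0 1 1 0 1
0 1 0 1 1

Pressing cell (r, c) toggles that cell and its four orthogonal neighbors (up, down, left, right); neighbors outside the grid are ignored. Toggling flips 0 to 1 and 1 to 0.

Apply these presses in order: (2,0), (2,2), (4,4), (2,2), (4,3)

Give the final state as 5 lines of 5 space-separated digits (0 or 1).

Answer: 1 1 0 0 0
0 0 1 0 0
1 0 0 0 0
1 1 1 1 0
0 1 1 1 1

Derivation:
After press 1 at (2,0):
1 1 0 0 0
0 0 1 0 0
1 0 0 0 0
1 1 1 0 1
0 1 0 1 1

After press 2 at (2,2):
1 1 0 0 0
0 0 0 0 0
1 1 1 1 0
1 1 0 0 1
0 1 0 1 1

After press 3 at (4,4):
1 1 0 0 0
0 0 0 0 0
1 1 1 1 0
1 1 0 0 0
0 1 0 0 0

After press 4 at (2,2):
1 1 0 0 0
0 0 1 0 0
1 0 0 0 0
1 1 1 0 0
0 1 0 0 0

After press 5 at (4,3):
1 1 0 0 0
0 0 1 0 0
1 0 0 0 0
1 1 1 1 0
0 1 1 1 1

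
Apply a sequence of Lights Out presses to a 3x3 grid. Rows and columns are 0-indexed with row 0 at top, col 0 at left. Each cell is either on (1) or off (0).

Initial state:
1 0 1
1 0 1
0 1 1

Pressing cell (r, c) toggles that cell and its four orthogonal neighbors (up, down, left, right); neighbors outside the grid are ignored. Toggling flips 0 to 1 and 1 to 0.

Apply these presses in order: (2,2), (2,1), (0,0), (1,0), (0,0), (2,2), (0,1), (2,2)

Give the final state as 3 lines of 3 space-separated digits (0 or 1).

After press 1 at (2,2):
1 0 1
1 0 0
0 0 0

After press 2 at (2,1):
1 0 1
1 1 0
1 1 1

After press 3 at (0,0):
0 1 1
0 1 0
1 1 1

After press 4 at (1,0):
1 1 1
1 0 0
0 1 1

After press 5 at (0,0):
0 0 1
0 0 0
0 1 1

After press 6 at (2,2):
0 0 1
0 0 1
0 0 0

After press 7 at (0,1):
1 1 0
0 1 1
0 0 0

After press 8 at (2,2):
1 1 0
0 1 0
0 1 1

Answer: 1 1 0
0 1 0
0 1 1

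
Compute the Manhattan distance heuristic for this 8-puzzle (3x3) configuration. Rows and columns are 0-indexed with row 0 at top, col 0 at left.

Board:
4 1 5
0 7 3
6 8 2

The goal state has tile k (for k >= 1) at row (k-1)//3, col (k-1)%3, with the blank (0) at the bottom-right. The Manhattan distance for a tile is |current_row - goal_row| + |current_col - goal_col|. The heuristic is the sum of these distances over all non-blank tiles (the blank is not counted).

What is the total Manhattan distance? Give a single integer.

Tile 4: at (0,0), goal (1,0), distance |0-1|+|0-0| = 1
Tile 1: at (0,1), goal (0,0), distance |0-0|+|1-0| = 1
Tile 5: at (0,2), goal (1,1), distance |0-1|+|2-1| = 2
Tile 7: at (1,1), goal (2,0), distance |1-2|+|1-0| = 2
Tile 3: at (1,2), goal (0,2), distance |1-0|+|2-2| = 1
Tile 6: at (2,0), goal (1,2), distance |2-1|+|0-2| = 3
Tile 8: at (2,1), goal (2,1), distance |2-2|+|1-1| = 0
Tile 2: at (2,2), goal (0,1), distance |2-0|+|2-1| = 3
Sum: 1 + 1 + 2 + 2 + 1 + 3 + 0 + 3 = 13

Answer: 13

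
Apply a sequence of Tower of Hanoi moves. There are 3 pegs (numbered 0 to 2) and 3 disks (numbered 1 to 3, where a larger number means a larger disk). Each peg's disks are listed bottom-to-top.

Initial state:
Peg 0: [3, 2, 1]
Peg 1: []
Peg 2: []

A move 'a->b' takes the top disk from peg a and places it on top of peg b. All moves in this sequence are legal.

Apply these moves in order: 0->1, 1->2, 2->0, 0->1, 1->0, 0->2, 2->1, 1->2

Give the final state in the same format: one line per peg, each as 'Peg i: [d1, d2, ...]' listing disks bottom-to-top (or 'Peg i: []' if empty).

After move 1 (0->1):
Peg 0: [3, 2]
Peg 1: [1]
Peg 2: []

After move 2 (1->2):
Peg 0: [3, 2]
Peg 1: []
Peg 2: [1]

After move 3 (2->0):
Peg 0: [3, 2, 1]
Peg 1: []
Peg 2: []

After move 4 (0->1):
Peg 0: [3, 2]
Peg 1: [1]
Peg 2: []

After move 5 (1->0):
Peg 0: [3, 2, 1]
Peg 1: []
Peg 2: []

After move 6 (0->2):
Peg 0: [3, 2]
Peg 1: []
Peg 2: [1]

After move 7 (2->1):
Peg 0: [3, 2]
Peg 1: [1]
Peg 2: []

After move 8 (1->2):
Peg 0: [3, 2]
Peg 1: []
Peg 2: [1]

Answer: Peg 0: [3, 2]
Peg 1: []
Peg 2: [1]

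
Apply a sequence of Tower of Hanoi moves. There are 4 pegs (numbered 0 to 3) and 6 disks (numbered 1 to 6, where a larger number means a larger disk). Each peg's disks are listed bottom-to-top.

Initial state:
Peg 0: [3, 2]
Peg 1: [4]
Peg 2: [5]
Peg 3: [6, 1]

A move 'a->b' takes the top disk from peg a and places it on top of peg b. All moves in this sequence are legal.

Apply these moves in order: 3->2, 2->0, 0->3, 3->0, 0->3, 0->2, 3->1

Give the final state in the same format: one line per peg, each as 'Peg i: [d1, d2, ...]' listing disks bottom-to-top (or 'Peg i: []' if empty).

Answer: Peg 0: [3]
Peg 1: [4, 1]
Peg 2: [5, 2]
Peg 3: [6]

Derivation:
After move 1 (3->2):
Peg 0: [3, 2]
Peg 1: [4]
Peg 2: [5, 1]
Peg 3: [6]

After move 2 (2->0):
Peg 0: [3, 2, 1]
Peg 1: [4]
Peg 2: [5]
Peg 3: [6]

After move 3 (0->3):
Peg 0: [3, 2]
Peg 1: [4]
Peg 2: [5]
Peg 3: [6, 1]

After move 4 (3->0):
Peg 0: [3, 2, 1]
Peg 1: [4]
Peg 2: [5]
Peg 3: [6]

After move 5 (0->3):
Peg 0: [3, 2]
Peg 1: [4]
Peg 2: [5]
Peg 3: [6, 1]

After move 6 (0->2):
Peg 0: [3]
Peg 1: [4]
Peg 2: [5, 2]
Peg 3: [6, 1]

After move 7 (3->1):
Peg 0: [3]
Peg 1: [4, 1]
Peg 2: [5, 2]
Peg 3: [6]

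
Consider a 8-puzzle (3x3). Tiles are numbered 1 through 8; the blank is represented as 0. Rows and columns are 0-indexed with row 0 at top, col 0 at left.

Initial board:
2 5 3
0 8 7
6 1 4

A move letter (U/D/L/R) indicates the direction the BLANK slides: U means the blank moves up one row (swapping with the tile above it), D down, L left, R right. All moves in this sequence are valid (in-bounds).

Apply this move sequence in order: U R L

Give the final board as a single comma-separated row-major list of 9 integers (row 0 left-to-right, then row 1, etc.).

After move 1 (U):
0 5 3
2 8 7
6 1 4

After move 2 (R):
5 0 3
2 8 7
6 1 4

After move 3 (L):
0 5 3
2 8 7
6 1 4

Answer: 0, 5, 3, 2, 8, 7, 6, 1, 4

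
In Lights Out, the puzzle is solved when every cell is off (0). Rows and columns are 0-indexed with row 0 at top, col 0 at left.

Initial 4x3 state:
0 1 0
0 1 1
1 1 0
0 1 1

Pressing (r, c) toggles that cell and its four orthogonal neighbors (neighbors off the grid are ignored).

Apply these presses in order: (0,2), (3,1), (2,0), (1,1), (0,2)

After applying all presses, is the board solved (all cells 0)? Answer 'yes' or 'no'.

After press 1 at (0,2):
0 0 1
0 1 0
1 1 0
0 1 1

After press 2 at (3,1):
0 0 1
0 1 0
1 0 0
1 0 0

After press 3 at (2,0):
0 0 1
1 1 0
0 1 0
0 0 0

After press 4 at (1,1):
0 1 1
0 0 1
0 0 0
0 0 0

After press 5 at (0,2):
0 0 0
0 0 0
0 0 0
0 0 0

Lights still on: 0

Answer: yes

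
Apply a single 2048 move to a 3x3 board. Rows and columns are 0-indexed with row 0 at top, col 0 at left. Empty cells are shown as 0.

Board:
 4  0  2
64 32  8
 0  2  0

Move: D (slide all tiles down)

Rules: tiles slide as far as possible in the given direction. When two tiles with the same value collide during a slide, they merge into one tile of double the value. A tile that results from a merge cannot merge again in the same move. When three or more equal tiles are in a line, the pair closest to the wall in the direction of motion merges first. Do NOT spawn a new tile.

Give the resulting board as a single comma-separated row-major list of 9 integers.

Slide down:
col 0: [4, 64, 0] -> [0, 4, 64]
col 1: [0, 32, 2] -> [0, 32, 2]
col 2: [2, 8, 0] -> [0, 2, 8]

Answer: 0, 0, 0, 4, 32, 2, 64, 2, 8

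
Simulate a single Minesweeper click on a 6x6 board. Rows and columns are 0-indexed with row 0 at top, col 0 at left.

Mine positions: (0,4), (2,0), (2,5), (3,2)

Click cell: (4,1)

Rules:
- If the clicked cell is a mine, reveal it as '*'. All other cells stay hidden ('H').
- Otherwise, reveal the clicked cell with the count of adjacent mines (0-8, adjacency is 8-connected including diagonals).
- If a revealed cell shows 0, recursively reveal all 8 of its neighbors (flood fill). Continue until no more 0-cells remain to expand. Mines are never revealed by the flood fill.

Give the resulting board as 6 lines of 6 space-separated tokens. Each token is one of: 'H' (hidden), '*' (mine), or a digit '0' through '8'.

H H H H H H
H H H H H H
H H H H H H
H H H H H H
H 1 H H H H
H H H H H H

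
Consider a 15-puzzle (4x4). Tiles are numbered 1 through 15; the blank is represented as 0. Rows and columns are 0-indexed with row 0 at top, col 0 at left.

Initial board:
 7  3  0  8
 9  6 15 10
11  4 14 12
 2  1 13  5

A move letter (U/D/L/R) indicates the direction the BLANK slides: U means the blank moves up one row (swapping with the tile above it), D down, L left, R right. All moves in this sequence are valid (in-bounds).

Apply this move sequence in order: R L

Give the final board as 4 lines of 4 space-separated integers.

After move 1 (R):
 7  3  8  0
 9  6 15 10
11  4 14 12
 2  1 13  5

After move 2 (L):
 7  3  0  8
 9  6 15 10
11  4 14 12
 2  1 13  5

Answer:  7  3  0  8
 9  6 15 10
11  4 14 12
 2  1 13  5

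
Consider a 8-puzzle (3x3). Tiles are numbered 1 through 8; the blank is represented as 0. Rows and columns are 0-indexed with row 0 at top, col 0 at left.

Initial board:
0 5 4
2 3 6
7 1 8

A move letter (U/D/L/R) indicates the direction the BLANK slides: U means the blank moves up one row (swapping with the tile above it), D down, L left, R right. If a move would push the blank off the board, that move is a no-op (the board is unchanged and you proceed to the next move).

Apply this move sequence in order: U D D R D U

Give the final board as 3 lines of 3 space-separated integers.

Answer: 2 5 4
7 0 6
1 3 8

Derivation:
After move 1 (U):
0 5 4
2 3 6
7 1 8

After move 2 (D):
2 5 4
0 3 6
7 1 8

After move 3 (D):
2 5 4
7 3 6
0 1 8

After move 4 (R):
2 5 4
7 3 6
1 0 8

After move 5 (D):
2 5 4
7 3 6
1 0 8

After move 6 (U):
2 5 4
7 0 6
1 3 8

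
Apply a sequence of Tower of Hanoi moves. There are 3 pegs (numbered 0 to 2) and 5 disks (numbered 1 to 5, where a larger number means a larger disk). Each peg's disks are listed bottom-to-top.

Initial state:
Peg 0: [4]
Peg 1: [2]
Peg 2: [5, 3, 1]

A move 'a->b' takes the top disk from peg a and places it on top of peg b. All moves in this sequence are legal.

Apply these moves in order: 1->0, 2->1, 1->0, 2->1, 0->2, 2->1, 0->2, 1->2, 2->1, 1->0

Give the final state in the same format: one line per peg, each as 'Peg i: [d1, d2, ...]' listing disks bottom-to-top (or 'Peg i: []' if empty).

After move 1 (1->0):
Peg 0: [4, 2]
Peg 1: []
Peg 2: [5, 3, 1]

After move 2 (2->1):
Peg 0: [4, 2]
Peg 1: [1]
Peg 2: [5, 3]

After move 3 (1->0):
Peg 0: [4, 2, 1]
Peg 1: []
Peg 2: [5, 3]

After move 4 (2->1):
Peg 0: [4, 2, 1]
Peg 1: [3]
Peg 2: [5]

After move 5 (0->2):
Peg 0: [4, 2]
Peg 1: [3]
Peg 2: [5, 1]

After move 6 (2->1):
Peg 0: [4, 2]
Peg 1: [3, 1]
Peg 2: [5]

After move 7 (0->2):
Peg 0: [4]
Peg 1: [3, 1]
Peg 2: [5, 2]

After move 8 (1->2):
Peg 0: [4]
Peg 1: [3]
Peg 2: [5, 2, 1]

After move 9 (2->1):
Peg 0: [4]
Peg 1: [3, 1]
Peg 2: [5, 2]

After move 10 (1->0):
Peg 0: [4, 1]
Peg 1: [3]
Peg 2: [5, 2]

Answer: Peg 0: [4, 1]
Peg 1: [3]
Peg 2: [5, 2]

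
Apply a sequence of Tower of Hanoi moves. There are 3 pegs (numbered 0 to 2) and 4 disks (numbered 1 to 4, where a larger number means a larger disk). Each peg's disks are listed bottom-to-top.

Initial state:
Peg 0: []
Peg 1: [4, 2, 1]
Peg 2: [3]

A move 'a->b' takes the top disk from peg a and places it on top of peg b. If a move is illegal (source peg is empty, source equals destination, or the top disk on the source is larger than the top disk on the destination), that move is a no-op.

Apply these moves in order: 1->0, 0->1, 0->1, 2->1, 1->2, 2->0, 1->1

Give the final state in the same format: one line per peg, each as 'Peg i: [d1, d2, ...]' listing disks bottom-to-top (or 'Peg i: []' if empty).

After move 1 (1->0):
Peg 0: [1]
Peg 1: [4, 2]
Peg 2: [3]

After move 2 (0->1):
Peg 0: []
Peg 1: [4, 2, 1]
Peg 2: [3]

After move 3 (0->1):
Peg 0: []
Peg 1: [4, 2, 1]
Peg 2: [3]

After move 4 (2->1):
Peg 0: []
Peg 1: [4, 2, 1]
Peg 2: [3]

After move 5 (1->2):
Peg 0: []
Peg 1: [4, 2]
Peg 2: [3, 1]

After move 6 (2->0):
Peg 0: [1]
Peg 1: [4, 2]
Peg 2: [3]

After move 7 (1->1):
Peg 0: [1]
Peg 1: [4, 2]
Peg 2: [3]

Answer: Peg 0: [1]
Peg 1: [4, 2]
Peg 2: [3]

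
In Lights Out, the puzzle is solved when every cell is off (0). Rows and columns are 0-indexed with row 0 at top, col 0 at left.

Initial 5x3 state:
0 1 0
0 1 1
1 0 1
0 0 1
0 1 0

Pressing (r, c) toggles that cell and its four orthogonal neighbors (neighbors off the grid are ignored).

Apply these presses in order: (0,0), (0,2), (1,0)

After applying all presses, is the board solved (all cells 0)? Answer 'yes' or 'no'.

After press 1 at (0,0):
1 0 0
1 1 1
1 0 1
0 0 1
0 1 0

After press 2 at (0,2):
1 1 1
1 1 0
1 0 1
0 0 1
0 1 0

After press 3 at (1,0):
0 1 1
0 0 0
0 0 1
0 0 1
0 1 0

Lights still on: 5

Answer: no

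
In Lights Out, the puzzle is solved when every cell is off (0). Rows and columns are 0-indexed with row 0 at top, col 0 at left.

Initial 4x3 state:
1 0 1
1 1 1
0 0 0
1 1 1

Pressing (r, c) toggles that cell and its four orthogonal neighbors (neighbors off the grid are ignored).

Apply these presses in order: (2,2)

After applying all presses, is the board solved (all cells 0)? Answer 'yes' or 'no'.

After press 1 at (2,2):
1 0 1
1 1 0
0 1 1
1 1 0

Lights still on: 8

Answer: no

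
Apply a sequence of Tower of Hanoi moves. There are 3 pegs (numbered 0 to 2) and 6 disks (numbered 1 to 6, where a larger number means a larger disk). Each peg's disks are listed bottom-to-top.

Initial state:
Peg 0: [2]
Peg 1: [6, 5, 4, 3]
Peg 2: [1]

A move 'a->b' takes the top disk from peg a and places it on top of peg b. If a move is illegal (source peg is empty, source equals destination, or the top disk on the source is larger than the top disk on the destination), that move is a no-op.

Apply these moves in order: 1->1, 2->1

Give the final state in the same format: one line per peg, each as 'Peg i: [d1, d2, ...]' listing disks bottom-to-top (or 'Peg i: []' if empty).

Answer: Peg 0: [2]
Peg 1: [6, 5, 4, 3, 1]
Peg 2: []

Derivation:
After move 1 (1->1):
Peg 0: [2]
Peg 1: [6, 5, 4, 3]
Peg 2: [1]

After move 2 (2->1):
Peg 0: [2]
Peg 1: [6, 5, 4, 3, 1]
Peg 2: []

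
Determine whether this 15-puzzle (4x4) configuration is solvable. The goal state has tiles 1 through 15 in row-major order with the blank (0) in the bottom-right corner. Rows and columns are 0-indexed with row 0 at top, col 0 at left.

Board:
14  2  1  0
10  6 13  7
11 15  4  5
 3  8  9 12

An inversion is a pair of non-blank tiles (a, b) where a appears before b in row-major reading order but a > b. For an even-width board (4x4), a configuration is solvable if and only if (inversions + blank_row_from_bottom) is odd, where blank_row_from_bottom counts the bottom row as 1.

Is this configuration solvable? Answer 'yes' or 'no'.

Answer: no

Derivation:
Inversions: 48
Blank is in row 0 (0-indexed from top), which is row 4 counting from the bottom (bottom = 1).
48 + 4 = 52, which is even, so the puzzle is not solvable.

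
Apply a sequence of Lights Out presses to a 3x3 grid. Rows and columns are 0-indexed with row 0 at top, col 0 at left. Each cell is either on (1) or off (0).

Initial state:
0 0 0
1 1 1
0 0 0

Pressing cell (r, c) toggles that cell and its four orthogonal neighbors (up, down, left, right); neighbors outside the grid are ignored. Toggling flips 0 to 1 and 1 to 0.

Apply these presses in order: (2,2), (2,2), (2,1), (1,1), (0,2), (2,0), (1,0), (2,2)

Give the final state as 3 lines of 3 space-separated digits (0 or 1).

After press 1 at (2,2):
0 0 0
1 1 0
0 1 1

After press 2 at (2,2):
0 0 0
1 1 1
0 0 0

After press 3 at (2,1):
0 0 0
1 0 1
1 1 1

After press 4 at (1,1):
0 1 0
0 1 0
1 0 1

After press 5 at (0,2):
0 0 1
0 1 1
1 0 1

After press 6 at (2,0):
0 0 1
1 1 1
0 1 1

After press 7 at (1,0):
1 0 1
0 0 1
1 1 1

After press 8 at (2,2):
1 0 1
0 0 0
1 0 0

Answer: 1 0 1
0 0 0
1 0 0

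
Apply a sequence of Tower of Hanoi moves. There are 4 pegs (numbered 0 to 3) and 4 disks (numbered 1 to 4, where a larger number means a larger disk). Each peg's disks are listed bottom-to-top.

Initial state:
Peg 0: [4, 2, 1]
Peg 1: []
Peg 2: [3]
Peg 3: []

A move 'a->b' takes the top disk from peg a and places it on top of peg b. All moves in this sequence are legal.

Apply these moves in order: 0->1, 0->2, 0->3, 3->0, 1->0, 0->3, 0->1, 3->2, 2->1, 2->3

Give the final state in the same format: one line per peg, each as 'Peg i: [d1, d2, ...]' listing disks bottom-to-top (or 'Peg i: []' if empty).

Answer: Peg 0: []
Peg 1: [4, 1]
Peg 2: [3]
Peg 3: [2]

Derivation:
After move 1 (0->1):
Peg 0: [4, 2]
Peg 1: [1]
Peg 2: [3]
Peg 3: []

After move 2 (0->2):
Peg 0: [4]
Peg 1: [1]
Peg 2: [3, 2]
Peg 3: []

After move 3 (0->3):
Peg 0: []
Peg 1: [1]
Peg 2: [3, 2]
Peg 3: [4]

After move 4 (3->0):
Peg 0: [4]
Peg 1: [1]
Peg 2: [3, 2]
Peg 3: []

After move 5 (1->0):
Peg 0: [4, 1]
Peg 1: []
Peg 2: [3, 2]
Peg 3: []

After move 6 (0->3):
Peg 0: [4]
Peg 1: []
Peg 2: [3, 2]
Peg 3: [1]

After move 7 (0->1):
Peg 0: []
Peg 1: [4]
Peg 2: [3, 2]
Peg 3: [1]

After move 8 (3->2):
Peg 0: []
Peg 1: [4]
Peg 2: [3, 2, 1]
Peg 3: []

After move 9 (2->1):
Peg 0: []
Peg 1: [4, 1]
Peg 2: [3, 2]
Peg 3: []

After move 10 (2->3):
Peg 0: []
Peg 1: [4, 1]
Peg 2: [3]
Peg 3: [2]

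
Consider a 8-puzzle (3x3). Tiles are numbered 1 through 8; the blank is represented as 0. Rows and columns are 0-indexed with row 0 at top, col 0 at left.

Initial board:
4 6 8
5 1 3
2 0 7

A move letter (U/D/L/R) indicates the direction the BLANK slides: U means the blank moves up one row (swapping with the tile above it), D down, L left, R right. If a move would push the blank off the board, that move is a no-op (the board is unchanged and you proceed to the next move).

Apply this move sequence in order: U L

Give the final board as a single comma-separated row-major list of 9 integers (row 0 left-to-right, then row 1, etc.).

After move 1 (U):
4 6 8
5 0 3
2 1 7

After move 2 (L):
4 6 8
0 5 3
2 1 7

Answer: 4, 6, 8, 0, 5, 3, 2, 1, 7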